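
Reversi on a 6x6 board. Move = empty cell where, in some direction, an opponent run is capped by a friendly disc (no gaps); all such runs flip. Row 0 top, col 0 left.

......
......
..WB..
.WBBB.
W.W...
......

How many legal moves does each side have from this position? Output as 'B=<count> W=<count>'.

Answer: B=6 W=3

Derivation:
-- B to move --
(1,1): flips 1 -> legal
(1,2): flips 1 -> legal
(1,3): no bracket -> illegal
(2,0): no bracket -> illegal
(2,1): flips 1 -> legal
(3,0): flips 1 -> legal
(4,1): no bracket -> illegal
(4,3): no bracket -> illegal
(5,0): no bracket -> illegal
(5,1): flips 1 -> legal
(5,2): flips 1 -> legal
(5,3): no bracket -> illegal
B mobility = 6
-- W to move --
(1,2): no bracket -> illegal
(1,3): no bracket -> illegal
(1,4): no bracket -> illegal
(2,1): no bracket -> illegal
(2,4): flips 2 -> legal
(2,5): no bracket -> illegal
(3,5): flips 3 -> legal
(4,1): no bracket -> illegal
(4,3): no bracket -> illegal
(4,4): flips 1 -> legal
(4,5): no bracket -> illegal
W mobility = 3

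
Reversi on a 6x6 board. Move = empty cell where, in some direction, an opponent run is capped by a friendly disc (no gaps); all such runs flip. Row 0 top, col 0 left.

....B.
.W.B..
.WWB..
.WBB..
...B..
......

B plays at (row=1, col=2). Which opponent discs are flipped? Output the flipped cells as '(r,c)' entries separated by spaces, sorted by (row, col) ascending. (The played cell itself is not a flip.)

Answer: (2,2)

Derivation:
Dir NW: first cell '.' (not opp) -> no flip
Dir N: first cell '.' (not opp) -> no flip
Dir NE: first cell '.' (not opp) -> no flip
Dir W: opp run (1,1), next='.' -> no flip
Dir E: first cell 'B' (not opp) -> no flip
Dir SW: opp run (2,1), next='.' -> no flip
Dir S: opp run (2,2) capped by B -> flip
Dir SE: first cell 'B' (not opp) -> no flip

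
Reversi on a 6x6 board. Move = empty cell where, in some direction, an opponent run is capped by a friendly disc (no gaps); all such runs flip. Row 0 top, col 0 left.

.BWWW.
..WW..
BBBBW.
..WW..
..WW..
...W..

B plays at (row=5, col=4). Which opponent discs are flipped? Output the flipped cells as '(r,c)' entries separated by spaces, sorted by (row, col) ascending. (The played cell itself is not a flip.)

Dir NW: opp run (4,3) (3,2) capped by B -> flip
Dir N: first cell '.' (not opp) -> no flip
Dir NE: first cell '.' (not opp) -> no flip
Dir W: opp run (5,3), next='.' -> no flip
Dir E: first cell '.' (not opp) -> no flip
Dir SW: edge -> no flip
Dir S: edge -> no flip
Dir SE: edge -> no flip

Answer: (3,2) (4,3)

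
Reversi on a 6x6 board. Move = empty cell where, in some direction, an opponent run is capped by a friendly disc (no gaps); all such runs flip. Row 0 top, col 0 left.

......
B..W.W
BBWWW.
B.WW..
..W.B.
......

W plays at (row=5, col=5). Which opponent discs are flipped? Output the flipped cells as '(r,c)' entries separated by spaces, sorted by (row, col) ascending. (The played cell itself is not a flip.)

Answer: (4,4)

Derivation:
Dir NW: opp run (4,4) capped by W -> flip
Dir N: first cell '.' (not opp) -> no flip
Dir NE: edge -> no flip
Dir W: first cell '.' (not opp) -> no flip
Dir E: edge -> no flip
Dir SW: edge -> no flip
Dir S: edge -> no flip
Dir SE: edge -> no flip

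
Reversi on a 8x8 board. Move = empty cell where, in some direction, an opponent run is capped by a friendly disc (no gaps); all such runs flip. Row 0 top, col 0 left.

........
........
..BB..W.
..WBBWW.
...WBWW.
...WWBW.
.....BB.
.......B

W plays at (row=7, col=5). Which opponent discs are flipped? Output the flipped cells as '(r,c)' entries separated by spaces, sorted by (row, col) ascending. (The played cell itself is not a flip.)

Dir NW: first cell '.' (not opp) -> no flip
Dir N: opp run (6,5) (5,5) capped by W -> flip
Dir NE: opp run (6,6), next='.' -> no flip
Dir W: first cell '.' (not opp) -> no flip
Dir E: first cell '.' (not opp) -> no flip
Dir SW: edge -> no flip
Dir S: edge -> no flip
Dir SE: edge -> no flip

Answer: (5,5) (6,5)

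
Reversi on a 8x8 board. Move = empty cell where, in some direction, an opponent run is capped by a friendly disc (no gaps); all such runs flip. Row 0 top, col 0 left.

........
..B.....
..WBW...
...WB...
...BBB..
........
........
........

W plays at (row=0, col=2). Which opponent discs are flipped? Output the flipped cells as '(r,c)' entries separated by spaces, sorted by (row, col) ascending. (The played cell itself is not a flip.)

Dir NW: edge -> no flip
Dir N: edge -> no flip
Dir NE: edge -> no flip
Dir W: first cell '.' (not opp) -> no flip
Dir E: first cell '.' (not opp) -> no flip
Dir SW: first cell '.' (not opp) -> no flip
Dir S: opp run (1,2) capped by W -> flip
Dir SE: first cell '.' (not opp) -> no flip

Answer: (1,2)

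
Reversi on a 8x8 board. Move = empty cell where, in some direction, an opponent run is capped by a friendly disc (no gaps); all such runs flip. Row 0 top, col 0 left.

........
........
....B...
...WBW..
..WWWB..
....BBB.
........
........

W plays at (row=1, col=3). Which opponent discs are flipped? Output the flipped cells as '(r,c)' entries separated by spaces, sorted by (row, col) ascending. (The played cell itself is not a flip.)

Answer: (2,4)

Derivation:
Dir NW: first cell '.' (not opp) -> no flip
Dir N: first cell '.' (not opp) -> no flip
Dir NE: first cell '.' (not opp) -> no flip
Dir W: first cell '.' (not opp) -> no flip
Dir E: first cell '.' (not opp) -> no flip
Dir SW: first cell '.' (not opp) -> no flip
Dir S: first cell '.' (not opp) -> no flip
Dir SE: opp run (2,4) capped by W -> flip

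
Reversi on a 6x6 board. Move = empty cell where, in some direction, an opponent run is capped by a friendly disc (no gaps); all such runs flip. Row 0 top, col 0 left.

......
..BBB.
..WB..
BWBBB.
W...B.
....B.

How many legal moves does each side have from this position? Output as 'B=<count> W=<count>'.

Answer: B=3 W=7

Derivation:
-- B to move --
(1,1): flips 1 -> legal
(2,0): no bracket -> illegal
(2,1): flips 1 -> legal
(4,1): no bracket -> illegal
(4,2): no bracket -> illegal
(5,0): flips 1 -> legal
(5,1): no bracket -> illegal
B mobility = 3
-- W to move --
(0,1): no bracket -> illegal
(0,2): flips 1 -> legal
(0,3): no bracket -> illegal
(0,4): flips 1 -> legal
(0,5): no bracket -> illegal
(1,1): no bracket -> illegal
(1,5): no bracket -> illegal
(2,0): flips 1 -> legal
(2,1): no bracket -> illegal
(2,4): flips 1 -> legal
(2,5): no bracket -> illegal
(3,5): flips 3 -> legal
(4,1): no bracket -> illegal
(4,2): flips 1 -> legal
(4,3): no bracket -> illegal
(4,5): no bracket -> illegal
(5,3): no bracket -> illegal
(5,5): flips 2 -> legal
W mobility = 7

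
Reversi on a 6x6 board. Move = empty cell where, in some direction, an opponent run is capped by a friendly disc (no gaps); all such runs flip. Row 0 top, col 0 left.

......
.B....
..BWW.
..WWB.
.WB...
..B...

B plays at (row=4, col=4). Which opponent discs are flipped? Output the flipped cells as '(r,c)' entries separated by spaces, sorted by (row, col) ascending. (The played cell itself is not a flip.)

Dir NW: opp run (3,3) capped by B -> flip
Dir N: first cell 'B' (not opp) -> no flip
Dir NE: first cell '.' (not opp) -> no flip
Dir W: first cell '.' (not opp) -> no flip
Dir E: first cell '.' (not opp) -> no flip
Dir SW: first cell '.' (not opp) -> no flip
Dir S: first cell '.' (not opp) -> no flip
Dir SE: first cell '.' (not opp) -> no flip

Answer: (3,3)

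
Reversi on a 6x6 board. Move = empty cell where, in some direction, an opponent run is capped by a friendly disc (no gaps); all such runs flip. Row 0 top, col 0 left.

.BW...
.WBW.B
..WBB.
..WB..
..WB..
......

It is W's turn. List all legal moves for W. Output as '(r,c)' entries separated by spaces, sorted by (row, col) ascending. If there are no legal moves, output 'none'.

(0,0): flips 1 -> legal
(0,3): no bracket -> illegal
(0,4): no bracket -> illegal
(0,5): no bracket -> illegal
(1,0): no bracket -> illegal
(1,4): flips 1 -> legal
(2,1): no bracket -> illegal
(2,5): flips 2 -> legal
(3,4): flips 1 -> legal
(3,5): flips 1 -> legal
(4,4): flips 2 -> legal
(5,2): no bracket -> illegal
(5,3): flips 3 -> legal
(5,4): flips 1 -> legal

Answer: (0,0) (1,4) (2,5) (3,4) (3,5) (4,4) (5,3) (5,4)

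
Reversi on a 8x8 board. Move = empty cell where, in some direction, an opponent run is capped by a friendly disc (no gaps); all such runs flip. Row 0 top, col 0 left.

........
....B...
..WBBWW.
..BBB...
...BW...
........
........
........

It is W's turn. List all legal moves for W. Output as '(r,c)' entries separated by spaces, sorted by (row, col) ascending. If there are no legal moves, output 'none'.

Answer: (0,3) (0,4) (4,2) (5,2)

Derivation:
(0,3): flips 1 -> legal
(0,4): flips 3 -> legal
(0,5): no bracket -> illegal
(1,2): no bracket -> illegal
(1,3): no bracket -> illegal
(1,5): no bracket -> illegal
(2,1): no bracket -> illegal
(3,1): no bracket -> illegal
(3,5): no bracket -> illegal
(4,1): no bracket -> illegal
(4,2): flips 2 -> legal
(4,5): no bracket -> illegal
(5,2): flips 2 -> legal
(5,3): no bracket -> illegal
(5,4): no bracket -> illegal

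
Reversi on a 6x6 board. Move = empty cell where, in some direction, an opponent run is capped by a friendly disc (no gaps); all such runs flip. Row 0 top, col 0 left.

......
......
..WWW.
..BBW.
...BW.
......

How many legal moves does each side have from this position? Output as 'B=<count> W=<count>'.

Answer: B=9 W=5

Derivation:
-- B to move --
(1,1): flips 1 -> legal
(1,2): flips 1 -> legal
(1,3): flips 1 -> legal
(1,4): flips 1 -> legal
(1,5): flips 1 -> legal
(2,1): no bracket -> illegal
(2,5): flips 1 -> legal
(3,1): no bracket -> illegal
(3,5): flips 1 -> legal
(4,5): flips 1 -> legal
(5,3): no bracket -> illegal
(5,4): no bracket -> illegal
(5,5): flips 1 -> legal
B mobility = 9
-- W to move --
(2,1): no bracket -> illegal
(3,1): flips 2 -> legal
(4,1): flips 1 -> legal
(4,2): flips 3 -> legal
(5,2): flips 1 -> legal
(5,3): flips 2 -> legal
(5,4): no bracket -> illegal
W mobility = 5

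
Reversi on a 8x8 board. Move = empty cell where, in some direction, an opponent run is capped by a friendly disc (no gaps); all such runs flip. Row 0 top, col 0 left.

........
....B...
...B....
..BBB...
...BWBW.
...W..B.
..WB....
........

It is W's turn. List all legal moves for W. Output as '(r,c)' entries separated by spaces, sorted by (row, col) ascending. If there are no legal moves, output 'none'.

Answer: (1,3) (2,2) (2,4) (4,2) (6,4) (6,6) (7,3)

Derivation:
(0,3): no bracket -> illegal
(0,4): no bracket -> illegal
(0,5): no bracket -> illegal
(1,2): no bracket -> illegal
(1,3): flips 3 -> legal
(1,5): no bracket -> illegal
(2,1): no bracket -> illegal
(2,2): flips 1 -> legal
(2,4): flips 1 -> legal
(2,5): no bracket -> illegal
(3,1): no bracket -> illegal
(3,5): no bracket -> illegal
(3,6): no bracket -> illegal
(4,1): no bracket -> illegal
(4,2): flips 1 -> legal
(4,7): no bracket -> illegal
(5,2): no bracket -> illegal
(5,4): no bracket -> illegal
(5,5): no bracket -> illegal
(5,7): no bracket -> illegal
(6,4): flips 1 -> legal
(6,5): no bracket -> illegal
(6,6): flips 1 -> legal
(6,7): no bracket -> illegal
(7,2): no bracket -> illegal
(7,3): flips 1 -> legal
(7,4): no bracket -> illegal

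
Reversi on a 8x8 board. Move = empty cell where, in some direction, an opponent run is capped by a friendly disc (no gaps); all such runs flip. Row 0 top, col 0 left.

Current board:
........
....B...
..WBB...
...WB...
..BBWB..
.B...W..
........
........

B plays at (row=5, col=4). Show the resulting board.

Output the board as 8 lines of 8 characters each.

Place B at (5,4); scan 8 dirs for brackets.
Dir NW: first cell 'B' (not opp) -> no flip
Dir N: opp run (4,4) capped by B -> flip
Dir NE: first cell 'B' (not opp) -> no flip
Dir W: first cell '.' (not opp) -> no flip
Dir E: opp run (5,5), next='.' -> no flip
Dir SW: first cell '.' (not opp) -> no flip
Dir S: first cell '.' (not opp) -> no flip
Dir SE: first cell '.' (not opp) -> no flip
All flips: (4,4)

Answer: ........
....B...
..WBB...
...WB...
..BBBB..
.B..BW..
........
........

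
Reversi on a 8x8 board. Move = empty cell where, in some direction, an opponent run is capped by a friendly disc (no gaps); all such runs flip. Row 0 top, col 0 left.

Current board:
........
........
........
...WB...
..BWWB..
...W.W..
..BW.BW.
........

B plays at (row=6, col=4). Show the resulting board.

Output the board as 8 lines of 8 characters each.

Place B at (6,4); scan 8 dirs for brackets.
Dir NW: opp run (5,3) capped by B -> flip
Dir N: first cell '.' (not opp) -> no flip
Dir NE: opp run (5,5), next='.' -> no flip
Dir W: opp run (6,3) capped by B -> flip
Dir E: first cell 'B' (not opp) -> no flip
Dir SW: first cell '.' (not opp) -> no flip
Dir S: first cell '.' (not opp) -> no flip
Dir SE: first cell '.' (not opp) -> no flip
All flips: (5,3) (6,3)

Answer: ........
........
........
...WB...
..BWWB..
...B.W..
..BBBBW.
........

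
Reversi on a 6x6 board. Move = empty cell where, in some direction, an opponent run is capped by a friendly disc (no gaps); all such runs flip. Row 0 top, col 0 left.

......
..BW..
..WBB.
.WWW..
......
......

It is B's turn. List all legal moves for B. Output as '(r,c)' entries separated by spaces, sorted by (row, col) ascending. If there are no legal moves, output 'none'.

(0,2): flips 1 -> legal
(0,3): flips 1 -> legal
(0,4): no bracket -> illegal
(1,1): no bracket -> illegal
(1,4): flips 1 -> legal
(2,0): no bracket -> illegal
(2,1): flips 1 -> legal
(3,0): no bracket -> illegal
(3,4): no bracket -> illegal
(4,0): no bracket -> illegal
(4,1): flips 1 -> legal
(4,2): flips 3 -> legal
(4,3): flips 1 -> legal
(4,4): no bracket -> illegal

Answer: (0,2) (0,3) (1,4) (2,1) (4,1) (4,2) (4,3)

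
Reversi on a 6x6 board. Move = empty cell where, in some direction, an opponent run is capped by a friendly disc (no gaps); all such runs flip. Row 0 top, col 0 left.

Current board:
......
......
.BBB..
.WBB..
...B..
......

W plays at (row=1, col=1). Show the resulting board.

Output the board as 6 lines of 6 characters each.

Answer: ......
.W....
.WBB..
.WBB..
...B..
......

Derivation:
Place W at (1,1); scan 8 dirs for brackets.
Dir NW: first cell '.' (not opp) -> no flip
Dir N: first cell '.' (not opp) -> no flip
Dir NE: first cell '.' (not opp) -> no flip
Dir W: first cell '.' (not opp) -> no flip
Dir E: first cell '.' (not opp) -> no flip
Dir SW: first cell '.' (not opp) -> no flip
Dir S: opp run (2,1) capped by W -> flip
Dir SE: opp run (2,2) (3,3), next='.' -> no flip
All flips: (2,1)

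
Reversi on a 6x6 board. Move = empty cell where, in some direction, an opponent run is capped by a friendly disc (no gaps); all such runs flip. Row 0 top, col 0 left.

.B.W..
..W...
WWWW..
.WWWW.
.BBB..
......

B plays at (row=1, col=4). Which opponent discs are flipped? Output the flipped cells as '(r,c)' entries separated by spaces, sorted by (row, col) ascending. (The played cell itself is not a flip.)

Dir NW: opp run (0,3), next=edge -> no flip
Dir N: first cell '.' (not opp) -> no flip
Dir NE: first cell '.' (not opp) -> no flip
Dir W: first cell '.' (not opp) -> no flip
Dir E: first cell '.' (not opp) -> no flip
Dir SW: opp run (2,3) (3,2) capped by B -> flip
Dir S: first cell '.' (not opp) -> no flip
Dir SE: first cell '.' (not opp) -> no flip

Answer: (2,3) (3,2)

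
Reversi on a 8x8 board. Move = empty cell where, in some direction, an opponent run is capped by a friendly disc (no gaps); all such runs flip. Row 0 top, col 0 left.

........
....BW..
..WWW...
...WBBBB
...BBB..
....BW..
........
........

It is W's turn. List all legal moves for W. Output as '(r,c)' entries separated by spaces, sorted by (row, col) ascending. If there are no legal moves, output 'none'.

(0,3): no bracket -> illegal
(0,4): flips 1 -> legal
(0,5): flips 1 -> legal
(1,3): flips 1 -> legal
(2,5): flips 2 -> legal
(2,6): no bracket -> illegal
(2,7): no bracket -> illegal
(3,2): no bracket -> illegal
(4,2): no bracket -> illegal
(4,6): flips 1 -> legal
(4,7): no bracket -> illegal
(5,2): no bracket -> illegal
(5,3): flips 2 -> legal
(5,6): flips 2 -> legal
(6,3): no bracket -> illegal
(6,4): flips 3 -> legal
(6,5): no bracket -> illegal

Answer: (0,4) (0,5) (1,3) (2,5) (4,6) (5,3) (5,6) (6,4)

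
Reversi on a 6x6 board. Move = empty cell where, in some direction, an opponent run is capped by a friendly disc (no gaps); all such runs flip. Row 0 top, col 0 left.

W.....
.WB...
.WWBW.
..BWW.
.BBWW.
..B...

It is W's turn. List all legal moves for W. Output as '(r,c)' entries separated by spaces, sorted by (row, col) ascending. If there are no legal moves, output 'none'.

(0,1): flips 2 -> legal
(0,2): flips 1 -> legal
(0,3): flips 1 -> legal
(1,3): flips 2 -> legal
(1,4): no bracket -> illegal
(3,0): no bracket -> illegal
(3,1): flips 1 -> legal
(4,0): flips 2 -> legal
(5,0): no bracket -> illegal
(5,1): flips 1 -> legal
(5,3): no bracket -> illegal

Answer: (0,1) (0,2) (0,3) (1,3) (3,1) (4,0) (5,1)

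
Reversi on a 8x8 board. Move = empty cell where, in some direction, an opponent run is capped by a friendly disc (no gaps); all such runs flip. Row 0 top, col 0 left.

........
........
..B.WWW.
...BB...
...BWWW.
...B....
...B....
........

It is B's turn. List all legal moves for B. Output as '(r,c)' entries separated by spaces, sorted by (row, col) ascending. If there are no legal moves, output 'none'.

(1,3): no bracket -> illegal
(1,4): flips 1 -> legal
(1,5): flips 1 -> legal
(1,6): flips 1 -> legal
(1,7): no bracket -> illegal
(2,3): no bracket -> illegal
(2,7): no bracket -> illegal
(3,5): flips 1 -> legal
(3,6): no bracket -> illegal
(3,7): no bracket -> illegal
(4,7): flips 3 -> legal
(5,4): flips 1 -> legal
(5,5): flips 1 -> legal
(5,6): flips 1 -> legal
(5,7): no bracket -> illegal

Answer: (1,4) (1,5) (1,6) (3,5) (4,7) (5,4) (5,5) (5,6)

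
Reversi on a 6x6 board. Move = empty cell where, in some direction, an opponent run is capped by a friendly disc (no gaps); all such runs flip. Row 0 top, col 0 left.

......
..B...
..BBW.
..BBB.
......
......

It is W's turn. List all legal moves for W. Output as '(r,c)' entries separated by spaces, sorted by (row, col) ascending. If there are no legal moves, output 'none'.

(0,1): no bracket -> illegal
(0,2): no bracket -> illegal
(0,3): no bracket -> illegal
(1,1): no bracket -> illegal
(1,3): no bracket -> illegal
(1,4): no bracket -> illegal
(2,1): flips 2 -> legal
(2,5): no bracket -> illegal
(3,1): no bracket -> illegal
(3,5): no bracket -> illegal
(4,1): no bracket -> illegal
(4,2): flips 1 -> legal
(4,3): no bracket -> illegal
(4,4): flips 1 -> legal
(4,5): no bracket -> illegal

Answer: (2,1) (4,2) (4,4)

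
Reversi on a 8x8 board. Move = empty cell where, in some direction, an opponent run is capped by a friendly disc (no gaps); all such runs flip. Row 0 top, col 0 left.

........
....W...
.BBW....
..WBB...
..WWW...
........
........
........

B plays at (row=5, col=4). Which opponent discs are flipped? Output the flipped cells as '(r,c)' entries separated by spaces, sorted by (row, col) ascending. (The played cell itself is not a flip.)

Dir NW: opp run (4,3) (3,2) capped by B -> flip
Dir N: opp run (4,4) capped by B -> flip
Dir NE: first cell '.' (not opp) -> no flip
Dir W: first cell '.' (not opp) -> no flip
Dir E: first cell '.' (not opp) -> no flip
Dir SW: first cell '.' (not opp) -> no flip
Dir S: first cell '.' (not opp) -> no flip
Dir SE: first cell '.' (not opp) -> no flip

Answer: (3,2) (4,3) (4,4)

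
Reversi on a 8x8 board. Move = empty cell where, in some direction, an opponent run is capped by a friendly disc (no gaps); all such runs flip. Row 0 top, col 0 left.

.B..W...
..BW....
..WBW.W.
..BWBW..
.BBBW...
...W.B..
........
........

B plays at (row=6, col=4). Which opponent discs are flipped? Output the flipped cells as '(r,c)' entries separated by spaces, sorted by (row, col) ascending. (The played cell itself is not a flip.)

Dir NW: opp run (5,3) capped by B -> flip
Dir N: first cell '.' (not opp) -> no flip
Dir NE: first cell 'B' (not opp) -> no flip
Dir W: first cell '.' (not opp) -> no flip
Dir E: first cell '.' (not opp) -> no flip
Dir SW: first cell '.' (not opp) -> no flip
Dir S: first cell '.' (not opp) -> no flip
Dir SE: first cell '.' (not opp) -> no flip

Answer: (5,3)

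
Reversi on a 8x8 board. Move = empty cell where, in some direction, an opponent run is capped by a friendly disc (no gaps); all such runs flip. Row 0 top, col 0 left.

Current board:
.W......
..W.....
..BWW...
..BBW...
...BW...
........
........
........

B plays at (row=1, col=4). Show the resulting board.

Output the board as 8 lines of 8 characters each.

Answer: .W......
..W.B...
..BBW...
..BBW...
...BW...
........
........
........

Derivation:
Place B at (1,4); scan 8 dirs for brackets.
Dir NW: first cell '.' (not opp) -> no flip
Dir N: first cell '.' (not opp) -> no flip
Dir NE: first cell '.' (not opp) -> no flip
Dir W: first cell '.' (not opp) -> no flip
Dir E: first cell '.' (not opp) -> no flip
Dir SW: opp run (2,3) capped by B -> flip
Dir S: opp run (2,4) (3,4) (4,4), next='.' -> no flip
Dir SE: first cell '.' (not opp) -> no flip
All flips: (2,3)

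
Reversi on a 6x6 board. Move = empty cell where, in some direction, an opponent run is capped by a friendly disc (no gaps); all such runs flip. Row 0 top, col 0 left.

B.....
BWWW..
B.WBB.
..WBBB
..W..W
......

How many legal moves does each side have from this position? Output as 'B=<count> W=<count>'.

-- B to move --
(0,1): flips 1 -> legal
(0,2): flips 2 -> legal
(0,3): flips 1 -> legal
(0,4): no bracket -> illegal
(1,4): flips 3 -> legal
(2,1): flips 1 -> legal
(3,1): flips 1 -> legal
(4,1): flips 1 -> legal
(4,3): no bracket -> illegal
(4,4): no bracket -> illegal
(5,1): flips 1 -> legal
(5,2): no bracket -> illegal
(5,3): no bracket -> illegal
(5,4): no bracket -> illegal
(5,5): flips 1 -> legal
B mobility = 9
-- W to move --
(0,1): no bracket -> illegal
(1,4): flips 1 -> legal
(1,5): flips 2 -> legal
(2,1): no bracket -> illegal
(2,5): flips 3 -> legal
(3,0): no bracket -> illegal
(3,1): no bracket -> illegal
(4,3): flips 2 -> legal
(4,4): flips 1 -> legal
W mobility = 5

Answer: B=9 W=5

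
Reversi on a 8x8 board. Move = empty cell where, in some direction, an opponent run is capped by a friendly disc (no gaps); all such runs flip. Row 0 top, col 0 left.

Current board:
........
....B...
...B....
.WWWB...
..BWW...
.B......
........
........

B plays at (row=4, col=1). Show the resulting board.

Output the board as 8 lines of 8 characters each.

Answer: ........
....B...
...B....
.WBWB...
.BBWW...
.B......
........
........

Derivation:
Place B at (4,1); scan 8 dirs for brackets.
Dir NW: first cell '.' (not opp) -> no flip
Dir N: opp run (3,1), next='.' -> no flip
Dir NE: opp run (3,2) capped by B -> flip
Dir W: first cell '.' (not opp) -> no flip
Dir E: first cell 'B' (not opp) -> no flip
Dir SW: first cell '.' (not opp) -> no flip
Dir S: first cell 'B' (not opp) -> no flip
Dir SE: first cell '.' (not opp) -> no flip
All flips: (3,2)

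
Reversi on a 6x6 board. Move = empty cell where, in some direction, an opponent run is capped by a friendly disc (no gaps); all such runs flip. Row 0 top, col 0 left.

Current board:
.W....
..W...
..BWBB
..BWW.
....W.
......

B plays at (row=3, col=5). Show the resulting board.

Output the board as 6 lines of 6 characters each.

Place B at (3,5); scan 8 dirs for brackets.
Dir NW: first cell 'B' (not opp) -> no flip
Dir N: first cell 'B' (not opp) -> no flip
Dir NE: edge -> no flip
Dir W: opp run (3,4) (3,3) capped by B -> flip
Dir E: edge -> no flip
Dir SW: opp run (4,4), next='.' -> no flip
Dir S: first cell '.' (not opp) -> no flip
Dir SE: edge -> no flip
All flips: (3,3) (3,4)

Answer: .W....
..W...
..BWBB
..BBBB
....W.
......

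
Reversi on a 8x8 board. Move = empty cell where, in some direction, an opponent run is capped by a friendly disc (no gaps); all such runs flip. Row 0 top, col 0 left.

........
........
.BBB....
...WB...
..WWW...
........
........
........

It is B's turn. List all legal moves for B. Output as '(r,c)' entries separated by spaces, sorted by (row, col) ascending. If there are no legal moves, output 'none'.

(2,4): no bracket -> illegal
(3,1): no bracket -> illegal
(3,2): flips 1 -> legal
(3,5): no bracket -> illegal
(4,1): no bracket -> illegal
(4,5): no bracket -> illegal
(5,1): no bracket -> illegal
(5,2): flips 1 -> legal
(5,3): flips 2 -> legal
(5,4): flips 1 -> legal
(5,5): flips 2 -> legal

Answer: (3,2) (5,2) (5,3) (5,4) (5,5)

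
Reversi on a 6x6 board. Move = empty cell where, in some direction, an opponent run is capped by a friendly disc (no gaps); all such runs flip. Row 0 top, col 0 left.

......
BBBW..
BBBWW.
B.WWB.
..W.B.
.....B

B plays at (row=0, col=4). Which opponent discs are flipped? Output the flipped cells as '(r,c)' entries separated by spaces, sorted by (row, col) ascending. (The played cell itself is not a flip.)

Answer: (1,3)

Derivation:
Dir NW: edge -> no flip
Dir N: edge -> no flip
Dir NE: edge -> no flip
Dir W: first cell '.' (not opp) -> no flip
Dir E: first cell '.' (not opp) -> no flip
Dir SW: opp run (1,3) capped by B -> flip
Dir S: first cell '.' (not opp) -> no flip
Dir SE: first cell '.' (not opp) -> no flip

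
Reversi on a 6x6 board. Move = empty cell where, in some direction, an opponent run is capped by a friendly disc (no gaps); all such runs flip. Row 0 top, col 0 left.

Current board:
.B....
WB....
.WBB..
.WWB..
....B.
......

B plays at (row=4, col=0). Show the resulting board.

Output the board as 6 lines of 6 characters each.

Answer: .B....
WB....
.WBB..
.BWB..
B...B.
......

Derivation:
Place B at (4,0); scan 8 dirs for brackets.
Dir NW: edge -> no flip
Dir N: first cell '.' (not opp) -> no flip
Dir NE: opp run (3,1) capped by B -> flip
Dir W: edge -> no flip
Dir E: first cell '.' (not opp) -> no flip
Dir SW: edge -> no flip
Dir S: first cell '.' (not opp) -> no flip
Dir SE: first cell '.' (not opp) -> no flip
All flips: (3,1)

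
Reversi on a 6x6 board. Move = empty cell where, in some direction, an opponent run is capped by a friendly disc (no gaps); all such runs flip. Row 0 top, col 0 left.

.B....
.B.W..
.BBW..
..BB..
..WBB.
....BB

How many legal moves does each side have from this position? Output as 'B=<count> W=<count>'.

-- B to move --
(0,2): no bracket -> illegal
(0,3): flips 2 -> legal
(0,4): flips 1 -> legal
(1,2): no bracket -> illegal
(1,4): flips 1 -> legal
(2,4): flips 1 -> legal
(3,1): no bracket -> illegal
(3,4): no bracket -> illegal
(4,1): flips 1 -> legal
(5,1): flips 1 -> legal
(5,2): flips 1 -> legal
(5,3): no bracket -> illegal
B mobility = 7
-- W to move --
(0,0): no bracket -> illegal
(0,2): no bracket -> illegal
(1,0): no bracket -> illegal
(1,2): flips 2 -> legal
(2,0): flips 2 -> legal
(2,4): flips 1 -> legal
(3,0): no bracket -> illegal
(3,1): flips 1 -> legal
(3,4): no bracket -> illegal
(3,5): no bracket -> illegal
(4,1): flips 1 -> legal
(4,5): flips 2 -> legal
(5,2): no bracket -> illegal
(5,3): flips 2 -> legal
W mobility = 7

Answer: B=7 W=7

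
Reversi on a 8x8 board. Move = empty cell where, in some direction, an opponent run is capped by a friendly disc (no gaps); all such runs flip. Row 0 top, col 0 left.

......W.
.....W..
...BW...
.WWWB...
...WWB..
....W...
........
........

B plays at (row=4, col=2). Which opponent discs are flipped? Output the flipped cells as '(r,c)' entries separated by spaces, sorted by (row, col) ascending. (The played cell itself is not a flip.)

Answer: (4,3) (4,4)

Derivation:
Dir NW: opp run (3,1), next='.' -> no flip
Dir N: opp run (3,2), next='.' -> no flip
Dir NE: opp run (3,3) (2,4) (1,5) (0,6), next=edge -> no flip
Dir W: first cell '.' (not opp) -> no flip
Dir E: opp run (4,3) (4,4) capped by B -> flip
Dir SW: first cell '.' (not opp) -> no flip
Dir S: first cell '.' (not opp) -> no flip
Dir SE: first cell '.' (not opp) -> no flip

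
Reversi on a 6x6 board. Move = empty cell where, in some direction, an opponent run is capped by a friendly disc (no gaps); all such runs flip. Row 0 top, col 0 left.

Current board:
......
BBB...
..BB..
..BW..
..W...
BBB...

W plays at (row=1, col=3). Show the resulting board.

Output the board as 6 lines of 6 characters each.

Answer: ......
BBBW..
..BW..
..BW..
..W...
BBB...

Derivation:
Place W at (1,3); scan 8 dirs for brackets.
Dir NW: first cell '.' (not opp) -> no flip
Dir N: first cell '.' (not opp) -> no flip
Dir NE: first cell '.' (not opp) -> no flip
Dir W: opp run (1,2) (1,1) (1,0), next=edge -> no flip
Dir E: first cell '.' (not opp) -> no flip
Dir SW: opp run (2,2), next='.' -> no flip
Dir S: opp run (2,3) capped by W -> flip
Dir SE: first cell '.' (not opp) -> no flip
All flips: (2,3)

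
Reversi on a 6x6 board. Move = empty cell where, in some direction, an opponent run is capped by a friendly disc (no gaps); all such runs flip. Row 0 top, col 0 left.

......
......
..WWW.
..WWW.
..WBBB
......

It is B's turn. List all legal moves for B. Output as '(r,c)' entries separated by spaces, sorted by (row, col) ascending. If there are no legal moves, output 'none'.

Answer: (1,1) (1,2) (1,3) (1,4) (2,1) (2,5) (4,1)

Derivation:
(1,1): flips 2 -> legal
(1,2): flips 2 -> legal
(1,3): flips 2 -> legal
(1,4): flips 2 -> legal
(1,5): no bracket -> illegal
(2,1): flips 1 -> legal
(2,5): flips 1 -> legal
(3,1): no bracket -> illegal
(3,5): no bracket -> illegal
(4,1): flips 1 -> legal
(5,1): no bracket -> illegal
(5,2): no bracket -> illegal
(5,3): no bracket -> illegal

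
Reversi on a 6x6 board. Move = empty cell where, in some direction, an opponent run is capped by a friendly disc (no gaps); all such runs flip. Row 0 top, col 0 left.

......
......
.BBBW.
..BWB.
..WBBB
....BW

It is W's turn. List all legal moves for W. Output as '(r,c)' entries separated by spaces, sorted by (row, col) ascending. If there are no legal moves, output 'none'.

Answer: (1,1) (1,2) (1,3) (2,0) (3,1) (3,5) (5,3)

Derivation:
(1,0): no bracket -> illegal
(1,1): flips 1 -> legal
(1,2): flips 2 -> legal
(1,3): flips 1 -> legal
(1,4): no bracket -> illegal
(2,0): flips 3 -> legal
(2,5): no bracket -> illegal
(3,0): no bracket -> illegal
(3,1): flips 1 -> legal
(3,5): flips 2 -> legal
(4,1): no bracket -> illegal
(5,2): no bracket -> illegal
(5,3): flips 2 -> legal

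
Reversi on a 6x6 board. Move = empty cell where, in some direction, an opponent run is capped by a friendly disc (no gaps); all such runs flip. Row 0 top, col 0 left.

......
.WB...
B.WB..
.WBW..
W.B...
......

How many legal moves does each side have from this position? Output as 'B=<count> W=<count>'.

Answer: B=7 W=6

Derivation:
-- B to move --
(0,0): no bracket -> illegal
(0,1): no bracket -> illegal
(0,2): flips 1 -> legal
(1,0): flips 1 -> legal
(1,3): no bracket -> illegal
(2,1): flips 1 -> legal
(2,4): flips 1 -> legal
(3,0): flips 1 -> legal
(3,4): flips 1 -> legal
(4,1): no bracket -> illegal
(4,3): flips 1 -> legal
(4,4): no bracket -> illegal
(5,0): no bracket -> illegal
(5,1): no bracket -> illegal
B mobility = 7
-- W to move --
(0,1): no bracket -> illegal
(0,2): flips 1 -> legal
(0,3): no bracket -> illegal
(1,0): no bracket -> illegal
(1,3): flips 2 -> legal
(1,4): no bracket -> illegal
(2,1): no bracket -> illegal
(2,4): flips 1 -> legal
(3,0): no bracket -> illegal
(3,4): no bracket -> illegal
(4,1): no bracket -> illegal
(4,3): no bracket -> illegal
(5,1): flips 1 -> legal
(5,2): flips 2 -> legal
(5,3): flips 1 -> legal
W mobility = 6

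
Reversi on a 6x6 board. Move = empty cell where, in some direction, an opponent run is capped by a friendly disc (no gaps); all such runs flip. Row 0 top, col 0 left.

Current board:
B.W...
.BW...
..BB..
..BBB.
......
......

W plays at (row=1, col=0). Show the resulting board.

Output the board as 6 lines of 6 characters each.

Answer: B.W...
WWW...
..BB..
..BBB.
......
......

Derivation:
Place W at (1,0); scan 8 dirs for brackets.
Dir NW: edge -> no flip
Dir N: opp run (0,0), next=edge -> no flip
Dir NE: first cell '.' (not opp) -> no flip
Dir W: edge -> no flip
Dir E: opp run (1,1) capped by W -> flip
Dir SW: edge -> no flip
Dir S: first cell '.' (not opp) -> no flip
Dir SE: first cell '.' (not opp) -> no flip
All flips: (1,1)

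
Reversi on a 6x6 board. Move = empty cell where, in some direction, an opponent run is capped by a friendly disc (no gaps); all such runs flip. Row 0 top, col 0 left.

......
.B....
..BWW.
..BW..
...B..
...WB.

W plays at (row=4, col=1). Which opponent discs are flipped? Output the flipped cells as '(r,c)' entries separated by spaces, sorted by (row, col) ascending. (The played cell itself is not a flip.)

Answer: (3,2)

Derivation:
Dir NW: first cell '.' (not opp) -> no flip
Dir N: first cell '.' (not opp) -> no flip
Dir NE: opp run (3,2) capped by W -> flip
Dir W: first cell '.' (not opp) -> no flip
Dir E: first cell '.' (not opp) -> no flip
Dir SW: first cell '.' (not opp) -> no flip
Dir S: first cell '.' (not opp) -> no flip
Dir SE: first cell '.' (not opp) -> no flip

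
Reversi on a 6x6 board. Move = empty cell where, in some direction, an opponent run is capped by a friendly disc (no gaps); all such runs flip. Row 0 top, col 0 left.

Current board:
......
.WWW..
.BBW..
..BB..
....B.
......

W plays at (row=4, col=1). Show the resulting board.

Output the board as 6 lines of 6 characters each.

Answer: ......
.WWW..
.BBW..
..WB..
.W..B.
......

Derivation:
Place W at (4,1); scan 8 dirs for brackets.
Dir NW: first cell '.' (not opp) -> no flip
Dir N: first cell '.' (not opp) -> no flip
Dir NE: opp run (3,2) capped by W -> flip
Dir W: first cell '.' (not opp) -> no flip
Dir E: first cell '.' (not opp) -> no flip
Dir SW: first cell '.' (not opp) -> no flip
Dir S: first cell '.' (not opp) -> no flip
Dir SE: first cell '.' (not opp) -> no flip
All flips: (3,2)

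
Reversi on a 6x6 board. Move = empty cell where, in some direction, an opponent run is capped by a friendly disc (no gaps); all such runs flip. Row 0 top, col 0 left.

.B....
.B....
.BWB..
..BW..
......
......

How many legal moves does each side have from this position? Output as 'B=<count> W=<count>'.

Answer: B=4 W=6

Derivation:
-- B to move --
(1,2): flips 1 -> legal
(1,3): no bracket -> illegal
(2,4): no bracket -> illegal
(3,1): no bracket -> illegal
(3,4): flips 1 -> legal
(4,2): no bracket -> illegal
(4,3): flips 1 -> legal
(4,4): flips 2 -> legal
B mobility = 4
-- W to move --
(0,0): flips 1 -> legal
(0,2): no bracket -> illegal
(1,0): no bracket -> illegal
(1,2): no bracket -> illegal
(1,3): flips 1 -> legal
(1,4): no bracket -> illegal
(2,0): flips 1 -> legal
(2,4): flips 1 -> legal
(3,0): no bracket -> illegal
(3,1): flips 1 -> legal
(3,4): no bracket -> illegal
(4,1): no bracket -> illegal
(4,2): flips 1 -> legal
(4,3): no bracket -> illegal
W mobility = 6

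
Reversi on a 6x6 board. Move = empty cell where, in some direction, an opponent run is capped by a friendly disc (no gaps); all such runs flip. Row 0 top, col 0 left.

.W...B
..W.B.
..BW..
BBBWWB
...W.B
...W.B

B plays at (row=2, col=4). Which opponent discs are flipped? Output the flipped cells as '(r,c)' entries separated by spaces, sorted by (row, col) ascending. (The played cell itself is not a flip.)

Answer: (2,3)

Derivation:
Dir NW: first cell '.' (not opp) -> no flip
Dir N: first cell 'B' (not opp) -> no flip
Dir NE: first cell '.' (not opp) -> no flip
Dir W: opp run (2,3) capped by B -> flip
Dir E: first cell '.' (not opp) -> no flip
Dir SW: opp run (3,3), next='.' -> no flip
Dir S: opp run (3,4), next='.' -> no flip
Dir SE: first cell 'B' (not opp) -> no flip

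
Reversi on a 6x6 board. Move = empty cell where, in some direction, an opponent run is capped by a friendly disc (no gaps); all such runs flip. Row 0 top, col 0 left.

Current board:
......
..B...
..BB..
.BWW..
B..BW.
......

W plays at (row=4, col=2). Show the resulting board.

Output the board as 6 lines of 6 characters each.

Place W at (4,2); scan 8 dirs for brackets.
Dir NW: opp run (3,1), next='.' -> no flip
Dir N: first cell 'W' (not opp) -> no flip
Dir NE: first cell 'W' (not opp) -> no flip
Dir W: first cell '.' (not opp) -> no flip
Dir E: opp run (4,3) capped by W -> flip
Dir SW: first cell '.' (not opp) -> no flip
Dir S: first cell '.' (not opp) -> no flip
Dir SE: first cell '.' (not opp) -> no flip
All flips: (4,3)

Answer: ......
..B...
..BB..
.BWW..
B.WWW.
......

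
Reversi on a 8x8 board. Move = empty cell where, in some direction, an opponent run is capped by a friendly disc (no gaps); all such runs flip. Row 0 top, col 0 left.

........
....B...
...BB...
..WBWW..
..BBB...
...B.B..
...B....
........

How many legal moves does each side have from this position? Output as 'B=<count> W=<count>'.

Answer: B=9 W=7

Derivation:
-- B to move --
(2,1): flips 1 -> legal
(2,2): flips 1 -> legal
(2,5): flips 1 -> legal
(2,6): flips 1 -> legal
(3,1): flips 1 -> legal
(3,6): flips 2 -> legal
(4,1): flips 1 -> legal
(4,5): flips 1 -> legal
(4,6): flips 1 -> legal
B mobility = 9
-- W to move --
(0,3): no bracket -> illegal
(0,4): flips 2 -> legal
(0,5): flips 2 -> legal
(1,2): flips 1 -> legal
(1,3): flips 1 -> legal
(1,5): no bracket -> illegal
(2,2): no bracket -> illegal
(2,5): no bracket -> illegal
(3,1): no bracket -> illegal
(4,1): no bracket -> illegal
(4,5): no bracket -> illegal
(4,6): no bracket -> illegal
(5,1): no bracket -> illegal
(5,2): flips 2 -> legal
(5,4): flips 2 -> legal
(5,6): no bracket -> illegal
(6,2): flips 2 -> legal
(6,4): no bracket -> illegal
(6,5): no bracket -> illegal
(6,6): no bracket -> illegal
(7,2): no bracket -> illegal
(7,3): no bracket -> illegal
(7,4): no bracket -> illegal
W mobility = 7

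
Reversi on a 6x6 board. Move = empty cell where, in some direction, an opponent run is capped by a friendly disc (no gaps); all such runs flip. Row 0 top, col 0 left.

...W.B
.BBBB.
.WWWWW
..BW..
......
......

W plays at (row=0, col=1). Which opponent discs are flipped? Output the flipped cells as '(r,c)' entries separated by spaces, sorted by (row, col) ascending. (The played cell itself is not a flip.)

Answer: (1,1) (1,2)

Derivation:
Dir NW: edge -> no flip
Dir N: edge -> no flip
Dir NE: edge -> no flip
Dir W: first cell '.' (not opp) -> no flip
Dir E: first cell '.' (not opp) -> no flip
Dir SW: first cell '.' (not opp) -> no flip
Dir S: opp run (1,1) capped by W -> flip
Dir SE: opp run (1,2) capped by W -> flip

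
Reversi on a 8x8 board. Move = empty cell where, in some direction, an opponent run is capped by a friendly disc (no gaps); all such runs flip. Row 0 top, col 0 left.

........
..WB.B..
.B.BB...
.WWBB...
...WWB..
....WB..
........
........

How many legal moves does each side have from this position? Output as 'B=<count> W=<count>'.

-- B to move --
(0,1): flips 1 -> legal
(0,2): no bracket -> illegal
(0,3): flips 1 -> legal
(1,1): flips 1 -> legal
(2,0): no bracket -> illegal
(2,2): no bracket -> illegal
(3,0): flips 2 -> legal
(3,5): no bracket -> illegal
(4,0): no bracket -> illegal
(4,1): flips 2 -> legal
(4,2): flips 2 -> legal
(5,2): flips 1 -> legal
(5,3): flips 2 -> legal
(6,3): flips 1 -> legal
(6,4): flips 2 -> legal
(6,5): flips 3 -> legal
B mobility = 11
-- W to move --
(0,2): no bracket -> illegal
(0,3): flips 3 -> legal
(0,4): no bracket -> illegal
(0,5): no bracket -> illegal
(0,6): no bracket -> illegal
(1,0): flips 1 -> legal
(1,1): flips 1 -> legal
(1,4): flips 4 -> legal
(1,6): no bracket -> illegal
(2,0): no bracket -> illegal
(2,2): flips 1 -> legal
(2,5): flips 1 -> legal
(2,6): no bracket -> illegal
(3,0): flips 1 -> legal
(3,5): flips 2 -> legal
(3,6): flips 1 -> legal
(4,2): no bracket -> illegal
(4,6): flips 1 -> legal
(5,6): flips 4 -> legal
(6,4): no bracket -> illegal
(6,5): no bracket -> illegal
(6,6): flips 1 -> legal
W mobility = 12

Answer: B=11 W=12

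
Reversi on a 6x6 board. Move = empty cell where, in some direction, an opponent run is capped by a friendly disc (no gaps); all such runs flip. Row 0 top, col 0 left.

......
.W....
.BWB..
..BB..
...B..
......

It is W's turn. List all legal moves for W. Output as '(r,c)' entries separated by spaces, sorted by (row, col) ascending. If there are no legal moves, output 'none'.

Answer: (2,0) (2,4) (3,1) (4,2) (4,4)

Derivation:
(1,0): no bracket -> illegal
(1,2): no bracket -> illegal
(1,3): no bracket -> illegal
(1,4): no bracket -> illegal
(2,0): flips 1 -> legal
(2,4): flips 1 -> legal
(3,0): no bracket -> illegal
(3,1): flips 1 -> legal
(3,4): no bracket -> illegal
(4,1): no bracket -> illegal
(4,2): flips 1 -> legal
(4,4): flips 1 -> legal
(5,2): no bracket -> illegal
(5,3): no bracket -> illegal
(5,4): no bracket -> illegal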